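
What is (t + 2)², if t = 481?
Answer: 233289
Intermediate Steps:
(t + 2)² = (481 + 2)² = 483² = 233289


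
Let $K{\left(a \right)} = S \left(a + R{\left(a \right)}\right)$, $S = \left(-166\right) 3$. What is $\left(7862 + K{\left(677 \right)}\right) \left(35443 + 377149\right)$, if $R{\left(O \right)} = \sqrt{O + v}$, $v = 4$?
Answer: $-135859944128 - 205470816 \sqrt{681} \approx -1.4122 \cdot 10^{11}$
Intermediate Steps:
$S = -498$
$R{\left(O \right)} = \sqrt{4 + O}$ ($R{\left(O \right)} = \sqrt{O + 4} = \sqrt{4 + O}$)
$K{\left(a \right)} = - 498 a - 498 \sqrt{4 + a}$ ($K{\left(a \right)} = - 498 \left(a + \sqrt{4 + a}\right) = - 498 a - 498 \sqrt{4 + a}$)
$\left(7862 + K{\left(677 \right)}\right) \left(35443 + 377149\right) = \left(7862 - \left(337146 + 498 \sqrt{4 + 677}\right)\right) \left(35443 + 377149\right) = \left(7862 - \left(337146 + 498 \sqrt{681}\right)\right) 412592 = \left(-329284 - 498 \sqrt{681}\right) 412592 = -135859944128 - 205470816 \sqrt{681}$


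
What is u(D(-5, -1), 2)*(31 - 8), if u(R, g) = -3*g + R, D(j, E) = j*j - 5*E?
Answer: 552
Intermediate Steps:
D(j, E) = j² - 5*E
u(R, g) = R - 3*g
u(D(-5, -1), 2)*(31 - 8) = (((-5)² - 5*(-1)) - 3*2)*(31 - 8) = ((25 + 5) - 6)*23 = (30 - 6)*23 = 24*23 = 552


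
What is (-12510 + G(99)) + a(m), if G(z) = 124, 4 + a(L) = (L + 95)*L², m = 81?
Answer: 1142346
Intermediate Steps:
a(L) = -4 + L²*(95 + L) (a(L) = -4 + (L + 95)*L² = -4 + (95 + L)*L² = -4 + L²*(95 + L))
(-12510 + G(99)) + a(m) = (-12510 + 124) + (-4 + 81³ + 95*81²) = -12386 + (-4 + 531441 + 95*6561) = -12386 + (-4 + 531441 + 623295) = -12386 + 1154732 = 1142346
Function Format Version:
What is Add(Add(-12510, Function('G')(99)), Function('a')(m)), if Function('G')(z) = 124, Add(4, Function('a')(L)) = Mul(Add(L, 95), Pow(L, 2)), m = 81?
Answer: 1142346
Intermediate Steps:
Function('a')(L) = Add(-4, Mul(Pow(L, 2), Add(95, L))) (Function('a')(L) = Add(-4, Mul(Add(L, 95), Pow(L, 2))) = Add(-4, Mul(Add(95, L), Pow(L, 2))) = Add(-4, Mul(Pow(L, 2), Add(95, L))))
Add(Add(-12510, Function('G')(99)), Function('a')(m)) = Add(Add(-12510, 124), Add(-4, Pow(81, 3), Mul(95, Pow(81, 2)))) = Add(-12386, Add(-4, 531441, Mul(95, 6561))) = Add(-12386, Add(-4, 531441, 623295)) = Add(-12386, 1154732) = 1142346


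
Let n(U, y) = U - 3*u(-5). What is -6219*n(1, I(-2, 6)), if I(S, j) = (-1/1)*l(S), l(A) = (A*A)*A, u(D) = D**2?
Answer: 460206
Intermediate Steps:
l(A) = A**3 (l(A) = A**2*A = A**3)
I(S, j) = -S**3 (I(S, j) = (-1/1)*S**3 = (-1*1)*S**3 = -S**3)
n(U, y) = -75 + U (n(U, y) = U - 3*(-5)**2 = U - 3*25 = U - 75 = -75 + U)
-6219*n(1, I(-2, 6)) = -6219*(-75 + 1) = -6219*(-74) = 460206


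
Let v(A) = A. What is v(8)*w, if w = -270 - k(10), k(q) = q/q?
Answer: -2168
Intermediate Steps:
k(q) = 1
w = -271 (w = -270 - 1*1 = -270 - 1 = -271)
v(8)*w = 8*(-271) = -2168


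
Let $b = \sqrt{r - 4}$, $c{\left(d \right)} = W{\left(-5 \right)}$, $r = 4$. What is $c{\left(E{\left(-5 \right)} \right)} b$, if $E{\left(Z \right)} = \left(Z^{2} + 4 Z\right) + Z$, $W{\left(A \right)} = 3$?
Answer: $0$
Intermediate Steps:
$E{\left(Z \right)} = Z^{2} + 5 Z$
$c{\left(d \right)} = 3$
$b = 0$ ($b = \sqrt{4 - 4} = \sqrt{0} = 0$)
$c{\left(E{\left(-5 \right)} \right)} b = 3 \cdot 0 = 0$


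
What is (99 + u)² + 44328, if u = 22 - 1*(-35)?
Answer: 68664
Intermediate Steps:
u = 57 (u = 22 + 35 = 57)
(99 + u)² + 44328 = (99 + 57)² + 44328 = 156² + 44328 = 24336 + 44328 = 68664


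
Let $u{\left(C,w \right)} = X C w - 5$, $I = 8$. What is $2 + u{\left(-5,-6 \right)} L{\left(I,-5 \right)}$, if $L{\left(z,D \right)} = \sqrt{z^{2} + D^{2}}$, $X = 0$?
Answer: $2 - 5 \sqrt{89} \approx -45.17$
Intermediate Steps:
$u{\left(C,w \right)} = -5$ ($u{\left(C,w \right)} = 0 C w - 5 = 0 w - 5 = 0 - 5 = -5$)
$L{\left(z,D \right)} = \sqrt{D^{2} + z^{2}}$
$2 + u{\left(-5,-6 \right)} L{\left(I,-5 \right)} = 2 - 5 \sqrt{\left(-5\right)^{2} + 8^{2}} = 2 - 5 \sqrt{25 + 64} = 2 - 5 \sqrt{89}$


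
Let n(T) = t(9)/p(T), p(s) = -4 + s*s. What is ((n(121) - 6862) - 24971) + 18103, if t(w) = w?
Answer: -66988667/4879 ≈ -13730.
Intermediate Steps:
p(s) = -4 + s²
n(T) = 9/(-4 + T²)
((n(121) - 6862) - 24971) + 18103 = ((9/(-4 + 121²) - 6862) - 24971) + 18103 = ((9/(-4 + 14641) - 6862) - 24971) + 18103 = ((9/14637 - 6862) - 24971) + 18103 = ((9*(1/14637) - 6862) - 24971) + 18103 = ((3/4879 - 6862) - 24971) + 18103 = (-33479695/4879 - 24971) + 18103 = -155313204/4879 + 18103 = -66988667/4879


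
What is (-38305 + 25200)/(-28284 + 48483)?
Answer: -13105/20199 ≈ -0.64879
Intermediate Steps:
(-38305 + 25200)/(-28284 + 48483) = -13105/20199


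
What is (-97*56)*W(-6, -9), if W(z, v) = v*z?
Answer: -293328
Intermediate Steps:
(-97*56)*W(-6, -9) = (-97*56)*(-9*(-6)) = -5432*54 = -293328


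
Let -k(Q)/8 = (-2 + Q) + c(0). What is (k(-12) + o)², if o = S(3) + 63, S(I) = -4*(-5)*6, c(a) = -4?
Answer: 106929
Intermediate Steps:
S(I) = 120 (S(I) = 20*6 = 120)
o = 183 (o = 120 + 63 = 183)
k(Q) = 48 - 8*Q (k(Q) = -8*((-2 + Q) - 4) = -8*(-6 + Q) = 48 - 8*Q)
(k(-12) + o)² = ((48 - 8*(-12)) + 183)² = ((48 + 96) + 183)² = (144 + 183)² = 327² = 106929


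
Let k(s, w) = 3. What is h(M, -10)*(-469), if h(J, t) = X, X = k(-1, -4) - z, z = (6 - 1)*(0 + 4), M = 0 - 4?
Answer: 7973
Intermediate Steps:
M = -4
z = 20 (z = 5*4 = 20)
X = -17 (X = 3 - 1*20 = 3 - 20 = -17)
h(J, t) = -17
h(M, -10)*(-469) = -17*(-469) = 7973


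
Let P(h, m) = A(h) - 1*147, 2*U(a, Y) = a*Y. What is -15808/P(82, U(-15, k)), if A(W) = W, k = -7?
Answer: 1216/5 ≈ 243.20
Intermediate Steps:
U(a, Y) = Y*a/2 (U(a, Y) = (a*Y)/2 = (Y*a)/2 = Y*a/2)
P(h, m) = -147 + h (P(h, m) = h - 1*147 = h - 147 = -147 + h)
-15808/P(82, U(-15, k)) = -15808/(-147 + 82) = -15808/(-65) = -15808*(-1/65) = 1216/5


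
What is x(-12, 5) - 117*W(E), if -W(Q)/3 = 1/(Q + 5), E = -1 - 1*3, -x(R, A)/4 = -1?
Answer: 355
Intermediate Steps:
x(R, A) = 4 (x(R, A) = -4*(-1) = 4)
E = -4 (E = -1 - 3 = -4)
W(Q) = -3/(5 + Q) (W(Q) = -3/(Q + 5) = -3/(5 + Q))
x(-12, 5) - 117*W(E) = 4 - (-351)/(5 - 4) = 4 - (-351)/1 = 4 - (-351) = 4 - 117*(-3) = 4 + 351 = 355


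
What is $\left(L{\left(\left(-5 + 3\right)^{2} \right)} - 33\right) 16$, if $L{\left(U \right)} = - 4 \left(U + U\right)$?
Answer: $-1040$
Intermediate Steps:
$L{\left(U \right)} = - 8 U$ ($L{\left(U \right)} = - 4 \cdot 2 U = - 8 U$)
$\left(L{\left(\left(-5 + 3\right)^{2} \right)} - 33\right) 16 = \left(- 8 \left(-5 + 3\right)^{2} - 33\right) 16 = \left(- 8 \left(-2\right)^{2} - 33\right) 16 = \left(\left(-8\right) 4 - 33\right) 16 = \left(-32 - 33\right) 16 = \left(-65\right) 16 = -1040$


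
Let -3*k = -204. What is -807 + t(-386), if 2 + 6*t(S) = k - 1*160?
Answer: -2468/3 ≈ -822.67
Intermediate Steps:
k = 68 (k = -⅓*(-204) = 68)
t(S) = -47/3 (t(S) = -⅓ + (68 - 1*160)/6 = -⅓ + (68 - 160)/6 = -⅓ + (⅙)*(-92) = -⅓ - 46/3 = -47/3)
-807 + t(-386) = -807 - 47/3 = -2468/3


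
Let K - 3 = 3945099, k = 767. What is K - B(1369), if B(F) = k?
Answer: 3944335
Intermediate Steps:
K = 3945102 (K = 3 + 3945099 = 3945102)
B(F) = 767
K - B(1369) = 3945102 - 1*767 = 3945102 - 767 = 3944335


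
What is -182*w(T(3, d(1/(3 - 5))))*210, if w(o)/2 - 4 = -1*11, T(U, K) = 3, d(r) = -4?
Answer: 535080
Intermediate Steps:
w(o) = -14 (w(o) = 8 + 2*(-1*11) = 8 + 2*(-11) = 8 - 22 = -14)
-182*w(T(3, d(1/(3 - 5))))*210 = -182*(-14)*210 = 2548*210 = 535080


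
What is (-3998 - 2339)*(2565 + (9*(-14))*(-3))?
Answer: -18649791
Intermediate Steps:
(-3998 - 2339)*(2565 + (9*(-14))*(-3)) = -6337*(2565 - 126*(-3)) = -6337*(2565 + 378) = -6337*2943 = -18649791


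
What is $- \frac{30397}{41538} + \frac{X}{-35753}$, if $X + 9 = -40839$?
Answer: $\frac{609960283}{1485108114} \approx 0.41072$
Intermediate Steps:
$X = -40848$ ($X = -9 - 40839 = -40848$)
$- \frac{30397}{41538} + \frac{X}{-35753} = - \frac{30397}{41538} - \frac{40848}{-35753} = \left(-30397\right) \frac{1}{41538} - - \frac{40848}{35753} = - \frac{30397}{41538} + \frac{40848}{35753} = \frac{609960283}{1485108114}$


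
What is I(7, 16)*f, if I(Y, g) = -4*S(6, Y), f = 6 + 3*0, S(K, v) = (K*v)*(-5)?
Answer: 5040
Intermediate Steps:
S(K, v) = -5*K*v
f = 6 (f = 6 + 0 = 6)
I(Y, g) = 120*Y (I(Y, g) = -(-20)*6*Y = -(-120)*Y = 120*Y)
I(7, 16)*f = (120*7)*6 = 840*6 = 5040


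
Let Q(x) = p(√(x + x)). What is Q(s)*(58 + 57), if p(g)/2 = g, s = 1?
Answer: 230*√2 ≈ 325.27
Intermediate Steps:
p(g) = 2*g
Q(x) = 2*√2*√x (Q(x) = 2*√(x + x) = 2*√(2*x) = 2*(√2*√x) = 2*√2*√x)
Q(s)*(58 + 57) = (2*√2*√1)*(58 + 57) = (2*√2*1)*115 = (2*√2)*115 = 230*√2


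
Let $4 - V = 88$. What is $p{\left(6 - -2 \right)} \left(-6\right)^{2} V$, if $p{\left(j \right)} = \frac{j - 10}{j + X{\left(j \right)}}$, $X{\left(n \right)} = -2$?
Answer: $1008$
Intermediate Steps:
$V = -84$ ($V = 4 - 88 = -84$)
$p{\left(j \right)} = \frac{-10 + j}{-2 + j}$ ($p{\left(j \right)} = \frac{j - 10}{j - 2} = \frac{-10 + j}{-2 + j}$)
$p{\left(6 - -2 \right)} \left(-6\right)^{2} V = \frac{-10 + \left(6 - -2\right)}{-2 + \left(6 - -2\right)} \left(-6\right)^{2} \left(-84\right) = \frac{-10 + \left(6 + 2\right)}{-2 + \left(6 + 2\right)} 36 \left(-84\right) = \frac{-10 + 8}{-2 + 8} \cdot 36 \left(-84\right) = \frac{1}{6} \left(-2\right) 36 \left(-84\right) = \left(- \frac{1}{3}\right) 36 \left(-84\right) = \left(-12\right) \left(-84\right) = 1008$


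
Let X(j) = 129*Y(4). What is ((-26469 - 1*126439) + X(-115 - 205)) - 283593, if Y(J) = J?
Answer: -435985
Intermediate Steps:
X(j) = 516 (X(j) = 129*4 = 516)
((-26469 - 1*126439) + X(-115 - 205)) - 283593 = ((-26469 - 1*126439) + 516) - 283593 = ((-26469 - 126439) + 516) - 283593 = (-152908 + 516) - 283593 = -152392 - 283593 = -435985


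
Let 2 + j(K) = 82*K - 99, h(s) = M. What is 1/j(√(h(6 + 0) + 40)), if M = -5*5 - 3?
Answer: 101/70487 + 164*√3/70487 ≈ 0.0054628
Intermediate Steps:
M = -28 (M = -25 - 3 = -28)
h(s) = -28
j(K) = -101 + 82*K (j(K) = -2 + (82*K - 99) = -2 + (-99 + 82*K) = -101 + 82*K)
1/j(√(h(6 + 0) + 40)) = 1/(-101 + 82*√(-28 + 40)) = 1/(-101 + 82*√12) = 1/(-101 + 82*(2*√3)) = 1/(-101 + 164*√3)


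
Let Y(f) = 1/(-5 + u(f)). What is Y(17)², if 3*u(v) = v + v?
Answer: 9/361 ≈ 0.024931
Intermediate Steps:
u(v) = 2*v/3 (u(v) = (v + v)/3 = (2*v)/3 = 2*v/3)
Y(f) = 1/(-5 + 2*f/3)
Y(17)² = (3/(-15 + 2*17))² = (3/(-15 + 34))² = (3/19)² = 9/361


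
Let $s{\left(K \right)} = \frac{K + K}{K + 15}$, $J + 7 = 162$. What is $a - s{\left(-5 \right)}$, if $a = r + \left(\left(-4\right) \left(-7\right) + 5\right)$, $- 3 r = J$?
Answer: $- \frac{53}{3} \approx -17.667$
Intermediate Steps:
$J = 155$ ($J = -7 + 162 = 155$)
$r = - \frac{155}{3}$ ($r = \left(- \frac{1}{3}\right) 155 = - \frac{155}{3} \approx -51.667$)
$s{\left(K \right)} = \frac{2 K}{15 + K}$
$a = - \frac{56}{3}$ ($a = - \frac{155}{3} + \left(\left(-4\right) \left(-7\right) + 5\right) = - \frac{155}{3} + \left(28 + 5\right) = - \frac{155}{3} + 33 = - \frac{56}{3} \approx -18.667$)
$a - s{\left(-5 \right)} = - \frac{56}{3} - 2 \left(-5\right) \frac{1}{15 - 5} = - \frac{56}{3} - 2 \left(-5\right) \frac{1}{10} = - \frac{56}{3} - -1 = - \frac{56}{3} + 1 = - \frac{53}{3}$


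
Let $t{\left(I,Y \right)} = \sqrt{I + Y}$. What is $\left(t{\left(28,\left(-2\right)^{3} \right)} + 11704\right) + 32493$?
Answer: $44197 + 2 \sqrt{5} \approx 44202.0$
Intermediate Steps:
$\left(t{\left(28,\left(-2\right)^{3} \right)} + 11704\right) + 32493 = \left(\sqrt{28 + \left(-2\right)^{3}} + 11704\right) + 32493 = \left(\sqrt{28 - 8} + 11704\right) + 32493 = \left(\sqrt{20} + 11704\right) + 32493 = \left(2 \sqrt{5} + 11704\right) + 32493 = \left(11704 + 2 \sqrt{5}\right) + 32493 = 44197 + 2 \sqrt{5}$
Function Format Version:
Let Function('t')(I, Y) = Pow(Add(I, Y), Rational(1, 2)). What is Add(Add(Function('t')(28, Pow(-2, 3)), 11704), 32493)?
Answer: Add(44197, Mul(2, Pow(5, Rational(1, 2)))) ≈ 44202.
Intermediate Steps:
Add(Add(Function('t')(28, Pow(-2, 3)), 11704), 32493) = Add(Add(Pow(Add(28, Pow(-2, 3)), Rational(1, 2)), 11704), 32493) = Add(Add(Pow(Add(28, -8), Rational(1, 2)), 11704), 32493) = Add(Add(Pow(20, Rational(1, 2)), 11704), 32493) = Add(Add(Mul(2, Pow(5, Rational(1, 2))), 11704), 32493) = Add(Add(11704, Mul(2, Pow(5, Rational(1, 2)))), 32493) = Add(44197, Mul(2, Pow(5, Rational(1, 2))))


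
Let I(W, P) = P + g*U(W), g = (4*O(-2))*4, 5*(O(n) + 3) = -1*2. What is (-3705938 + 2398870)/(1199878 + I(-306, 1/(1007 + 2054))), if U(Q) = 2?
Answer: -20004675740/18362467611 ≈ -1.0894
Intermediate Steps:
O(n) = -17/5 (O(n) = -3 + (-1*2)/5 = -3 + (⅕)*(-2) = -3 - ⅖ = -17/5)
g = -272/5 (g = (4*(-17/5))*4 = -68/5*4 = -272/5 ≈ -54.400)
I(W, P) = -544/5 + P (I(W, P) = P - 272/5*2 = P - 544/5 = -544/5 + P)
(-3705938 + 2398870)/(1199878 + I(-306, 1/(1007 + 2054))) = (-3705938 + 2398870)/(1199878 + (-544/5 + 1/(1007 + 2054))) = -1307068/(1199878 + (-544/5 + 1/3061)) = -1307068/(1199878 - 1665179/15305) = -1307068/18362467611/15305 = -1307068*15305/18362467611 = -20004675740/18362467611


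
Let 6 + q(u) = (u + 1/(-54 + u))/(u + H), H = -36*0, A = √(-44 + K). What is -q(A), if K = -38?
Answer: 14991/2998 - 27*I*√82/122918 ≈ 5.0003 - 0.0019891*I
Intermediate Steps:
A = I*√82 (A = √(-44 - 38) = √(-82) = I*√82 ≈ 9.0554*I)
H = 0
q(u) = -6 + (u + 1/(-54 + u))/u (q(u) = -6 + (u + 1/(-54 + u))/(u + 0) = -6 + (u + 1/(-54 + u))/u)
-q(A) = -(1 - 5*(I*√82)² + 270*(I*√82))/((I*√82)*(-54 + I*√82)) = -(-I*√82/82)*(1 - 5*(-82) + 270*I*√82)/(-54 + I*√82) = -(-I*√82/82)*(1 + 410 + 270*I*√82)/(-54 + I*√82) = -(-I*√82/82)*(411 + 270*I*√82)/(-54 + I*√82) = -(-1)*I*√82*(411 + 270*I*√82)/(82*(-54 + I*√82)) = I*√82*(411 + 270*I*√82)/(82*(-54 + I*√82))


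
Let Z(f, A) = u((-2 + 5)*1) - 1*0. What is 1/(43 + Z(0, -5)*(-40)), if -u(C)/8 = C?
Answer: 1/1003 ≈ 0.00099701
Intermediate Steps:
u(C) = -8*C
Z(f, A) = -24 (Z(f, A) = -8*(-2 + 5) - 1*0 = -24 + 0 = -24)
1/(43 + Z(0, -5)*(-40)) = 1/(43 - 24*(-40)) = 1/(43 + 960) = 1/1003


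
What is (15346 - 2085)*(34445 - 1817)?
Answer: 432679908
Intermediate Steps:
(15346 - 2085)*(34445 - 1817) = 13261*32628 = 432679908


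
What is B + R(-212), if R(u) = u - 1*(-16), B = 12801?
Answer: 12605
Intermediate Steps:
R(u) = 16 + u (R(u) = u + 16 = 16 + u)
B + R(-212) = 12801 + (16 - 212) = 12801 - 196 = 12605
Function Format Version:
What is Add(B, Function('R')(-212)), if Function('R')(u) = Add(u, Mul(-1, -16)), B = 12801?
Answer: 12605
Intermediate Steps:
Function('R')(u) = Add(16, u) (Function('R')(u) = Add(u, 16) = Add(16, u))
Add(B, Function('R')(-212)) = Add(12801, Add(16, -212)) = Add(12801, -196) = 12605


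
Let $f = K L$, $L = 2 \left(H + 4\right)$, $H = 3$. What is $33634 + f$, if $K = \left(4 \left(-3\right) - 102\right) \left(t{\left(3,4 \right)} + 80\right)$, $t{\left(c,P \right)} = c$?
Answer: $-98834$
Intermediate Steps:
$L = 14$ ($L = 2 \left(3 + 4\right) = 2 \cdot 7 = 14$)
$K = -9462$ ($K = \left(4 \left(-3\right) - 102\right) \left(3 + 80\right) = \left(-12 - 102\right) 83 = \left(-114\right) 83 = -9462$)
$f = -132468$ ($f = \left(-9462\right) 14 = -132468$)
$33634 + f = 33634 - 132468 = -98834$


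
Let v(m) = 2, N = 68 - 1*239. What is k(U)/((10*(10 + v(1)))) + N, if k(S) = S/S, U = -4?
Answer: -20519/120 ≈ -170.99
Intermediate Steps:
N = -171 (N = 68 - 239 = -171)
k(S) = 1
k(U)/((10*(10 + v(1)))) + N = 1/(10*(10 + 2)) - 171 = 1/(10*12) - 171 = 1/120 - 171 = -20519/120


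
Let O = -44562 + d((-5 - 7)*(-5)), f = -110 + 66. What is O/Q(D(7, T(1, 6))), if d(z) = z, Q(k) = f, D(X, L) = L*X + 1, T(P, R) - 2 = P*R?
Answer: 22251/22 ≈ 1011.4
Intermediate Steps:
f = -44
T(P, R) = 2 + P*R
D(X, L) = 1 + L*X
Q(k) = -44
O = -44502 (O = -44562 + (-5 - 7)*(-5) = -44562 - 12*(-5) = -44562 + 60 = -44502)
O/Q(D(7, T(1, 6))) = -44502/(-44) = -44502*(-1/44) = 22251/22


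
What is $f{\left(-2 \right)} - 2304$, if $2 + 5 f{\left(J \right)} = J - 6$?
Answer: $-2306$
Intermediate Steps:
$f{\left(J \right)} = - \frac{8}{5} + \frac{J}{5}$ ($f{\left(J \right)} = - \frac{2}{5} + \frac{J - 6}{5} = - \frac{2}{5} + \frac{-6 + J}{5} = - \frac{2}{5} + \left(- \frac{6}{5} + \frac{J}{5}\right) = - \frac{8}{5} + \frac{J}{5}$)
$f{\left(-2 \right)} - 2304 = \left(- \frac{8}{5} + \frac{1}{5} \left(-2\right)\right) - 2304 = \left(- \frac{8}{5} - \frac{2}{5}\right) - 2304 = -2 - 2304 = -2306$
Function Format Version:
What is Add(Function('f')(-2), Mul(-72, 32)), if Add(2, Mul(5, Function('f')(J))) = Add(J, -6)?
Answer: -2306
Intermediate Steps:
Function('f')(J) = Add(Rational(-8, 5), Mul(Rational(1, 5), J)) (Function('f')(J) = Add(Rational(-2, 5), Mul(Rational(1, 5), Add(J, -6))) = Add(Rational(-2, 5), Mul(Rational(1, 5), Add(-6, J))) = Add(Rational(-2, 5), Add(Rational(-6, 5), Mul(Rational(1, 5), J))) = Add(Rational(-8, 5), Mul(Rational(1, 5), J)))
Add(Function('f')(-2), Mul(-72, 32)) = Add(Add(Rational(-8, 5), Mul(Rational(1, 5), -2)), Mul(-72, 32)) = Add(Add(Rational(-8, 5), Rational(-2, 5)), -2304) = Add(-2, -2304) = -2306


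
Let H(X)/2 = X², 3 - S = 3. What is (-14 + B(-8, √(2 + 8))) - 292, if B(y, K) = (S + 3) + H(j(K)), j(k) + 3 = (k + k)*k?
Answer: 275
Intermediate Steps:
j(k) = -3 + 2*k² (j(k) = -3 + (k + k)*k = -3 + (2*k)*k = -3 + 2*k²)
S = 0 (S = 3 - 1*3 = 3 - 3 = 0)
H(X) = 2*X²
B(y, K) = 3 + 2*(-3 + 2*K²)² (B(y, K) = (0 + 3) + 2*(-3 + 2*K²)² = 3 + 2*(-3 + 2*K²)²)
(-14 + B(-8, √(2 + 8))) - 292 = (-14 + (3 + 2*(-3 + 2*(√(2 + 8))²)²)) - 292 = (-14 + (3 + 2*(-3 + 2*(√10)²)²)) - 292 = (-14 + (3 + 2*(-3 + 2*10)²)) - 292 = (-14 + (3 + 2*(-3 + 20)²)) - 292 = (-14 + (3 + 2*17²)) - 292 = (-14 + (3 + 2*289)) - 292 = (-14 + (3 + 578)) - 292 = (-14 + 581) - 292 = 567 - 292 = 275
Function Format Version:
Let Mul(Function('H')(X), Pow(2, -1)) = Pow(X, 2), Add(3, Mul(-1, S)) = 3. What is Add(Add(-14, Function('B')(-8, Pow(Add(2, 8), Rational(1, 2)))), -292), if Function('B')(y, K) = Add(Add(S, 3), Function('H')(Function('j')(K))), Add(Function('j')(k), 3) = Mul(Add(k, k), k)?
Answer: 275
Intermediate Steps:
Function('j')(k) = Add(-3, Mul(2, Pow(k, 2))) (Function('j')(k) = Add(-3, Mul(Add(k, k), k)) = Add(-3, Mul(Mul(2, k), k)) = Add(-3, Mul(2, Pow(k, 2))))
S = 0 (S = Add(3, Mul(-1, 3)) = Add(3, -3) = 0)
Function('H')(X) = Mul(2, Pow(X, 2))
Function('B')(y, K) = Add(3, Mul(2, Pow(Add(-3, Mul(2, Pow(K, 2))), 2))) (Function('B')(y, K) = Add(Add(0, 3), Mul(2, Pow(Add(-3, Mul(2, Pow(K, 2))), 2))) = Add(3, Mul(2, Pow(Add(-3, Mul(2, Pow(K, 2))), 2))))
Add(Add(-14, Function('B')(-8, Pow(Add(2, 8), Rational(1, 2)))), -292) = Add(Add(-14, Add(3, Mul(2, Pow(Add(-3, Mul(2, Pow(Pow(Add(2, 8), Rational(1, 2)), 2))), 2)))), -292) = Add(Add(-14, Add(3, Mul(2, Pow(Add(-3, Mul(2, Pow(Pow(10, Rational(1, 2)), 2))), 2)))), -292) = Add(Add(-14, Add(3, Mul(2, Pow(Add(-3, Mul(2, 10)), 2)))), -292) = Add(Add(-14, Add(3, Mul(2, Pow(Add(-3, 20), 2)))), -292) = Add(Add(-14, Add(3, Mul(2, Pow(17, 2)))), -292) = Add(Add(-14, Add(3, Mul(2, 289))), -292) = Add(Add(-14, Add(3, 578)), -292) = Add(Add(-14, 581), -292) = Add(567, -292) = 275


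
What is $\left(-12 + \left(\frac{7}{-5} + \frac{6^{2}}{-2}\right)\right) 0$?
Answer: $0$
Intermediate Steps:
$\left(-12 + \left(\frac{7}{-5} + \frac{6^{2}}{-2}\right)\right) 0 = \left(-12 + \left(7 \left(- \frac{1}{5}\right) + 36 \left(- \frac{1}{2}\right)\right)\right) 0 = \left(-12 - \frac{97}{5}\right) 0 = \left(- \frac{157}{5}\right) 0 = 0$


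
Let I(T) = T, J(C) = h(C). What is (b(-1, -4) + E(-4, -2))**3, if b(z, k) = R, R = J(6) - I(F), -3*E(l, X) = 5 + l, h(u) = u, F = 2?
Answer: 1331/27 ≈ 49.296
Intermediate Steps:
J(C) = C
E(l, X) = -5/3 - l/3 (E(l, X) = -(5 + l)/3 = -5/3 - l/3)
R = 4 (R = 6 - 1*2 = 6 - 2 = 4)
b(z, k) = 4
(b(-1, -4) + E(-4, -2))**3 = (4 + (-5/3 - 1/3*(-4)))**3 = (4 + (-5/3 + 4/3))**3 = (4 - 1/3)**3 = (11/3)**3 = 1331/27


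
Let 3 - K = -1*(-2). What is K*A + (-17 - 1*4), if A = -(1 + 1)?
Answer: -23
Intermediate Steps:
K = 1 (K = 3 - (-1)*(-2) = 3 - 1*2 = 3 - 2 = 1)
A = -2 (A = -1*2 = -2)
K*A + (-17 - 1*4) = 1*(-2) + (-17 - 1*4) = -2 + (-17 - 4) = -2 - 21 = -23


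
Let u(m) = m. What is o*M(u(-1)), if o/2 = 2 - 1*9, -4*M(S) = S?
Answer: -7/2 ≈ -3.5000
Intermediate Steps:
M(S) = -S/4
o = -14 (o = 2*(2 - 1*9) = 2*(2 - 9) = 2*(-7) = -14)
o*M(u(-1)) = -(-7)*(-1)/2 = -14*¼ = -7/2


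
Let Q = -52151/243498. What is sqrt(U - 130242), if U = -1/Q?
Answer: 2*I*sqrt(731838758991)/4741 ≈ 360.88*I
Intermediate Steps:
Q = -52151/243498 (Q = -52151*1/243498 = -52151/243498 ≈ -0.21417)
U = 243498/52151 (U = -1/(-52151/243498) = -1*(-243498/52151) = 243498/52151 ≈ 4.6691)
sqrt(U - 130242) = sqrt(243498/52151 - 130242) = sqrt(-6792007044/52151) = 2*I*sqrt(731838758991)/4741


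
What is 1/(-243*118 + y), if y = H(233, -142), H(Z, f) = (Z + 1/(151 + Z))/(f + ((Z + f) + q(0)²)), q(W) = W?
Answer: -19584/561641089 ≈ -3.4869e-5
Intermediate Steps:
H(Z, f) = (Z + 1/(151 + Z))/(Z + 2*f) (H(Z, f) = (Z + 1/(151 + Z))/(f + ((Z + f) + 0²)) = (Z + 1/(151 + Z))/(f + ((Z + f) + 0)) = (Z + 1/(151 + Z))/(f + (Z + f)) = (Z + 1/(151 + Z))/(Z + 2*f))
y = -89473/19584 (y = (1 + 233² + 151*233)/(233² + 151*233 + 302*(-142) + 2*233*(-142)) = (1 + 54289 + 35183)/(54289 + 35183 - 42884 - 66172) = 89473/(-19584) = -1/19584*89473 = -89473/19584 ≈ -4.5687)
1/(-243*118 + y) = 1/(-243*118 - 89473/19584) = 1/(-28674 - 89473/19584) = 1/(-561641089/19584) = -19584/561641089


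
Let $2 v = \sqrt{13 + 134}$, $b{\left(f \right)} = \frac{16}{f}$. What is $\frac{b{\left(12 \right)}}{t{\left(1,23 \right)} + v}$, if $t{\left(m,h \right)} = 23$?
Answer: $\frac{368}{5907} - \frac{56 \sqrt{3}}{5907} \approx 0.045879$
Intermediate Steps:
$v = \frac{7 \sqrt{3}}{2}$ ($v = \frac{\sqrt{13 + 134}}{2} = \frac{\sqrt{147}}{2} = \frac{7 \sqrt{3}}{2} \approx 6.0622$)
$\frac{b{\left(12 \right)}}{t{\left(1,23 \right)} + v} = \frac{16 \cdot \frac{1}{12}}{23 + \frac{7 \sqrt{3}}{2}} = \frac{1}{23 + \frac{7 \sqrt{3}}{2}} \cdot \frac{4}{3} = \frac{4}{3 \left(23 + \frac{7 \sqrt{3}}{2}\right)}$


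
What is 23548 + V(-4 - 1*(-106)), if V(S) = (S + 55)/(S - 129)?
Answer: 635639/27 ≈ 23542.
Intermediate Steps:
V(S) = (55 + S)/(-129 + S)
23548 + V(-4 - 1*(-106)) = 23548 + (55 + (-4 - 1*(-106)))/(-129 + (-4 - 1*(-106))) = 23548 + (55 + (-4 + 106))/(-129 + (-4 + 106)) = 23548 + (55 + 102)/(-129 + 102) = 23548 + 157/(-27) = 23548 - 1/27*157 = 23548 - 157/27 = 635639/27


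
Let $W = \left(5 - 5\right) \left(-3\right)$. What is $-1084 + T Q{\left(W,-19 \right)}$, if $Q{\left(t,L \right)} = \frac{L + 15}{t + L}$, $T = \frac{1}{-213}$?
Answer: $- \frac{4386952}{4047} \approx -1084.0$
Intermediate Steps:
$W = 0$ ($W = 0 \left(-3\right) = 0$)
$T = - \frac{1}{213} \approx -0.0046948$
$Q{\left(t,L \right)} = \frac{15 + L}{L + t}$
$-1084 + T Q{\left(W,-19 \right)} = -1084 - \frac{\frac{1}{-19 + 0} \left(15 - 19\right)}{213} = -1084 - \frac{\frac{1}{-19} \left(-4\right)}{213} = -1084 - \frac{\left(- \frac{1}{19}\right) \left(-4\right)}{213} = -1084 - \frac{4}{4047} = - \frac{4386952}{4047}$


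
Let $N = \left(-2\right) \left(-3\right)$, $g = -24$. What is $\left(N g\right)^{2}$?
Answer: $20736$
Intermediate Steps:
$N = 6$
$\left(N g\right)^{2} = \left(6 \left(-24\right)\right)^{2} = \left(-144\right)^{2} = 20736$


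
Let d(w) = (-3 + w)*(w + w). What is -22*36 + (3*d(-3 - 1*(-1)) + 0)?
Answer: -732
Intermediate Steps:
d(w) = 2*w*(-3 + w) (d(w) = (-3 + w)*(2*w) = 2*w*(-3 + w))
-22*36 + (3*d(-3 - 1*(-1)) + 0) = -22*36 + (3*(2*(-3 - 1*(-1))*(-3 + (-3 - 1*(-1)))) + 0) = -792 + (3*(2*(-3 + 1)*(-3 + (-3 + 1))) + 0) = -792 + (3*(2*(-2)*(-3 - 2)) + 0) = -792 + (3*(2*(-2)*(-5)) + 0) = -792 + (3*20 + 0) = -792 + (60 + 0) = -792 + 60 = -732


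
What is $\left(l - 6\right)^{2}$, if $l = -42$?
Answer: $2304$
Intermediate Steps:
$\left(l - 6\right)^{2} = \left(-42 - 6\right)^{2} = \left(-48\right)^{2} = 2304$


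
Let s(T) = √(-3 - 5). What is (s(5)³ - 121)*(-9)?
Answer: 1089 + 144*I*√2 ≈ 1089.0 + 203.65*I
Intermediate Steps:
s(T) = 2*I*√2 (s(T) = √(-8) = 2*I*√2)
(s(5)³ - 121)*(-9) = ((2*I*√2)³ - 121)*(-9) = (-16*I*√2 - 121)*(-9) = (-121 - 16*I*√2)*(-9) = 1089 + 144*I*√2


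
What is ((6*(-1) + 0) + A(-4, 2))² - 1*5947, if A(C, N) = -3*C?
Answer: -5911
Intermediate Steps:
((6*(-1) + 0) + A(-4, 2))² - 1*5947 = ((6*(-1) + 0) - 3*(-4))² - 1*5947 = ((-6 + 0) + 12)² - 5947 = (-6 + 12)² - 5947 = 6² - 5947 = 36 - 5947 = -5911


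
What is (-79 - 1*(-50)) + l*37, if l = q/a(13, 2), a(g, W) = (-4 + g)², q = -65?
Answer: -4754/81 ≈ -58.691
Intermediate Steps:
l = -65/81 (l = -65/(-4 + 13)² = -65/(9²) = -65/81 ≈ -0.80247)
(-79 - 1*(-50)) + l*37 = (-79 - 1*(-50)) - 65/81*37 = (-79 + 50) - 2405/81 = -29 - 2405/81 = -4754/81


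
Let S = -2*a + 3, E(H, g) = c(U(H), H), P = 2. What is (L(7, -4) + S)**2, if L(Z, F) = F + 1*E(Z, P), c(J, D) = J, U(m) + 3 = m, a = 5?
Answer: 49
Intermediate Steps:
U(m) = -3 + m
E(H, g) = -3 + H
L(Z, F) = -3 + F + Z (L(Z, F) = F + 1*(-3 + Z) = F + (-3 + Z) = -3 + F + Z)
S = -7 (S = -2*5 + 3 = -10 + 3 = -7)
(L(7, -4) + S)**2 = ((-3 - 4 + 7) - 7)**2 = (0 - 7)**2 = (-7)**2 = 49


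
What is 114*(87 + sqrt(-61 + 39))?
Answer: 9918 + 114*I*sqrt(22) ≈ 9918.0 + 534.71*I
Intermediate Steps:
114*(87 + sqrt(-61 + 39)) = 114*(87 + sqrt(-22)) = 114*(87 + I*sqrt(22)) = 9918 + 114*I*sqrt(22)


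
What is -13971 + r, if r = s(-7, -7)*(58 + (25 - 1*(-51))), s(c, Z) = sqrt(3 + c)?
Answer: -13971 + 268*I ≈ -13971.0 + 268.0*I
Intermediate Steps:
r = 268*I (r = sqrt(3 - 7)*(58 + (25 - 1*(-51))) = sqrt(-4)*(58 + (25 + 51)) = (2*I)*(58 + 76) = (2*I)*134 = 268*I ≈ 268.0*I)
-13971 + r = -13971 + 268*I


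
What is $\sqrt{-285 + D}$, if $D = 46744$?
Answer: $\sqrt{46459} \approx 215.54$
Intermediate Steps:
$\sqrt{-285 + D} = \sqrt{-285 + 46744} = \sqrt{46459}$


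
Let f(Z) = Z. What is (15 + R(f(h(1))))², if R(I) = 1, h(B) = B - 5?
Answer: 256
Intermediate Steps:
h(B) = -5 + B
(15 + R(f(h(1))))² = (15 + 1)² = 16² = 256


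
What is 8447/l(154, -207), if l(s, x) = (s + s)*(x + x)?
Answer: -8447/127512 ≈ -0.066245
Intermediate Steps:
l(s, x) = 4*s*x (l(s, x) = (2*s)*(2*x) = 4*s*x)
8447/l(154, -207) = 8447/((4*154*(-207))) = 8447/(-127512) = 8447*(-1/127512) = -8447/127512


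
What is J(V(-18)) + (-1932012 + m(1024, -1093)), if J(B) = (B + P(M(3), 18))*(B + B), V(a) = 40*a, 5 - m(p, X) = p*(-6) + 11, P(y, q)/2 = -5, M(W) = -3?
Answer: -874674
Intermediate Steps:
P(y, q) = -10 (P(y, q) = 2*(-5) = -10)
m(p, X) = -6 + 6*p (m(p, X) = 5 - (p*(-6) + 11) = 5 - (-6*p + 11) = 5 - (11 - 6*p) = 5 + (-11 + 6*p) = -6 + 6*p)
J(B) = 2*B*(-10 + B) (J(B) = (B - 10)*(B + B) = (-10 + B)*(2*B) = 2*B*(-10 + B))
J(V(-18)) + (-1932012 + m(1024, -1093)) = 2*(40*(-18))*(-10 + 40*(-18)) + (-1932012 + (-6 + 6*1024)) = 2*(-720)*(-10 - 720) + (-1932012 + (-6 + 6144)) = 2*(-720)*(-730) + (-1932012 + 6138) = 1051200 - 1925874 = -874674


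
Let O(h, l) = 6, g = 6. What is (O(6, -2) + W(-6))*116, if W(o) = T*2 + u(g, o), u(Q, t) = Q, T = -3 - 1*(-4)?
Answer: 1624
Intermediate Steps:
T = 1 (T = -3 + 4 = 1)
W(o) = 8 (W(o) = 1*2 + 6 = 2 + 6 = 8)
(O(6, -2) + W(-6))*116 = (6 + 8)*116 = 14*116 = 1624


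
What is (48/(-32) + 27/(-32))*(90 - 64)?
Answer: -975/16 ≈ -60.938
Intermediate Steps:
(48/(-32) + 27/(-32))*(90 - 64) = (48*(-1/32) + 27*(-1/32))*26 = (-3/2 - 27/32)*26 = -75/32*26 = -975/16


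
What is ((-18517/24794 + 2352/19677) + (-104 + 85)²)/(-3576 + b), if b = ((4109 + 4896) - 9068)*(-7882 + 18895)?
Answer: -2790723519/5400621765770 ≈ -0.00051674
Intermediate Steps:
b = -693819 (b = (9005 - 9068)*11013 = -63*11013 = -693819)
((-18517/24794 + 2352/19677) + (-104 + 85)²)/(-3576 + b) = ((-18517/24794 + 2352/19677) + (-104 + 85)²)/(-3576 - 693819) = ((-18517*1/24794 + 2352*(1/19677)) + (-19)²)/(-697395) = ((-18517/24794 + 112/937) + 361)*(-1/697395) = (-14573501/23231978 + 361)*(-1/697395) = (8372170557/23231978)*(-1/697395) = -2790723519/5400621765770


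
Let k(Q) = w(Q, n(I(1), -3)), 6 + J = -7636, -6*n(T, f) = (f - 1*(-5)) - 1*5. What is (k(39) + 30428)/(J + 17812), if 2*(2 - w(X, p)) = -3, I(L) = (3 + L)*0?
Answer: 60863/20340 ≈ 2.9923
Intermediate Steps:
I(L) = 0
n(T, f) = -f/6 (n(T, f) = -((f - 1*(-5)) - 1*5)/6 = -((f + 5) - 5)/6 = -((5 + f) - 5)/6 = -f/6)
w(X, p) = 7/2 (w(X, p) = 2 - ½*(-3) = 2 + 3/2 = 7/2)
J = -7642 (J = -6 - 7636 = -7642)
k(Q) = 7/2
(k(39) + 30428)/(J + 17812) = (7/2 + 30428)/(-7642 + 17812) = (60863/2)/10170 = (60863/2)*(1/10170) = 60863/20340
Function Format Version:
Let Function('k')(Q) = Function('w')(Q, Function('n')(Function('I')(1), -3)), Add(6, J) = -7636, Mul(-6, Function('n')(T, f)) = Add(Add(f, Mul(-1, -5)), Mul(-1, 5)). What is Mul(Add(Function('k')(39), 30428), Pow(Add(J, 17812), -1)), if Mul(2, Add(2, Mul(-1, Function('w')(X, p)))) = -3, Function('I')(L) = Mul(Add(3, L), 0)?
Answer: Rational(60863, 20340) ≈ 2.9923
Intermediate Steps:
Function('I')(L) = 0
Function('n')(T, f) = Mul(Rational(-1, 6), f) (Function('n')(T, f) = Mul(Rational(-1, 6), Add(Add(f, Mul(-1, -5)), Mul(-1, 5))) = Mul(Rational(-1, 6), Add(Add(f, 5), -5)) = Mul(Rational(-1, 6), Add(Add(5, f), -5)) = Mul(Rational(-1, 6), f))
Function('w')(X, p) = Rational(7, 2) (Function('w')(X, p) = Add(2, Mul(Rational(-1, 2), -3)) = Add(2, Rational(3, 2)) = Rational(7, 2))
J = -7642 (J = Add(-6, -7636) = -7642)
Function('k')(Q) = Rational(7, 2)
Mul(Add(Function('k')(39), 30428), Pow(Add(J, 17812), -1)) = Mul(Add(Rational(7, 2), 30428), Pow(Add(-7642, 17812), -1)) = Mul(Rational(60863, 2), Pow(10170, -1)) = Mul(Rational(60863, 2), Rational(1, 10170)) = Rational(60863, 20340)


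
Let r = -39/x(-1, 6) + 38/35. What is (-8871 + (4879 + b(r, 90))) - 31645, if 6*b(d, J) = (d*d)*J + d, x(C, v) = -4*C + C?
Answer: -16419769/490 ≈ -33510.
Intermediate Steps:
x(C, v) = -3*C
r = -417/35 (r = -39/((-3*(-1))) + 38/35 = -39/3 + 38*(1/35) = -39*1/3 + 38/35 = -13 + 38/35 = -417/35 ≈ -11.914)
b(d, J) = d/6 + J*d**2/6 (b(d, J) = ((d*d)*J + d)/6 = (d**2*J + d)/6 = (J*d**2 + d)/6 = (d + J*d**2)/6 = d/6 + J*d**2/6)
(-8871 + (4879 + b(r, 90))) - 31645 = (-8871 + (4879 + (1/6)*(-417/35)*(1 + 90*(-417/35)))) - 31645 = (-8871 + (4879 + (1/6)*(-417/35)*(1 - 7506/7))) - 31645 = (-8871 + (4879 + (1/6)*(-417/35)*(-7499/7))) - 31645 = (-8871 + (4879 + 1042361/490)) - 31645 = (-8871 + 3433071/490) - 31645 = -913719/490 - 31645 = -16419769/490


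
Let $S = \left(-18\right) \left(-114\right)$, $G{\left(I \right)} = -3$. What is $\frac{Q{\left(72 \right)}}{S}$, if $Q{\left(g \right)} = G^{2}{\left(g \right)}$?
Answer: $\frac{1}{228} \approx 0.004386$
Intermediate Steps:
$Q{\left(g \right)} = 9$ ($Q{\left(g \right)} = \left(-3\right)^{2} = 9$)
$S = 2052$
$\frac{Q{\left(72 \right)}}{S} = \frac{9}{2052} = 9 \cdot \frac{1}{2052} = \frac{1}{228}$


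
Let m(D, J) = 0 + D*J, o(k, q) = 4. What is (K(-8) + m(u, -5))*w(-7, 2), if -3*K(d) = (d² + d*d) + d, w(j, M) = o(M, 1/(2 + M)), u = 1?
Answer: -180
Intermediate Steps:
w(j, M) = 4
m(D, J) = D*J
K(d) = -2*d²/3 - d/3 (K(d) = -((d² + d*d) + d)/3 = -((d² + d²) + d)/3 = -(2*d² + d)/3 = -(d + 2*d²)/3 = -2*d²/3 - d/3)
(K(-8) + m(u, -5))*w(-7, 2) = (-⅓*(-8)*(1 + 2*(-8)) + 1*(-5))*4 = (-⅓*(-8)*(1 - 16) - 5)*4 = (-⅓*(-8)*(-15) - 5)*4 = (-40 - 5)*4 = -45*4 = -180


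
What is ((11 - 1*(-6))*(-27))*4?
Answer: -1836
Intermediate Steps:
((11 - 1*(-6))*(-27))*4 = ((11 + 6)*(-27))*4 = (17*(-27))*4 = -459*4 = -1836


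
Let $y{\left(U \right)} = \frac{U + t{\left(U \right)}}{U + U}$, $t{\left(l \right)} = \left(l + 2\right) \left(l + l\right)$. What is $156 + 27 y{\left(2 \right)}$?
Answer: $\frac{555}{2} \approx 277.5$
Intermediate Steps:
$t{\left(l \right)} = 2 l \left(2 + l\right)$ ($t{\left(l \right)} = \left(2 + l\right) 2 l = 2 l \left(2 + l\right)$)
$y{\left(U \right)} = \frac{U + 2 U \left(2 + U\right)}{2 U}$ ($y{\left(U \right)} = \frac{U + 2 U \left(2 + U\right)}{U + U} = \frac{U + 2 U \left(2 + U\right)}{2 U}$)
$156 + 27 y{\left(2 \right)} = 156 + 27 \left(\frac{5}{2} + 2\right) = 156 + 27 \cdot \frac{9}{2} = 156 + \frac{243}{2} = \frac{555}{2}$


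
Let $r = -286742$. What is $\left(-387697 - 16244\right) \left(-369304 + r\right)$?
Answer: $265003877286$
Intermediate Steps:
$\left(-387697 - 16244\right) \left(-369304 + r\right) = \left(-387697 - 16244\right) \left(-369304 - 286742\right) = \left(-403941\right) \left(-656046\right) = 265003877286$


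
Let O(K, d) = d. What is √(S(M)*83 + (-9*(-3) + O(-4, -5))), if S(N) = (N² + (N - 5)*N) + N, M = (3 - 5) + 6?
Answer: 15*√6 ≈ 36.742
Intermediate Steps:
M = 4 (M = -2 + 6 = 4)
S(N) = N + N² + N*(-5 + N) (S(N) = (N² + (-5 + N)*N) + N = (N² + N*(-5 + N)) + N = N + N² + N*(-5 + N))
√(S(M)*83 + (-9*(-3) + O(-4, -5))) = √((2*4*(-2 + 4))*83 + (-9*(-3) - 5)) = √((2*4*2)*83 + (27 - 5)) = √(16*83 + 22) = √(1328 + 22) = √1350 = 15*√6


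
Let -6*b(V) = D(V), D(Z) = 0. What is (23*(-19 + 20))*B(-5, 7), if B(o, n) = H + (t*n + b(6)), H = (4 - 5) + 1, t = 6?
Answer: 966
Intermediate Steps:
b(V) = 0 (b(V) = -⅙*0 = 0)
H = 0 (H = -1 + 1 = 0)
B(o, n) = 6*n (B(o, n) = 0 + (6*n + 0) = 0 + 6*n = 6*n)
(23*(-19 + 20))*B(-5, 7) = (23*(-19 + 20))*(6*7) = (23*1)*42 = 23*42 = 966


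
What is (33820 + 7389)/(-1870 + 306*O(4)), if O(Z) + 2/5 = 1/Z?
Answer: -8410/391 ≈ -21.509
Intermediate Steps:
O(Z) = -⅖ + 1/Z
(33820 + 7389)/(-1870 + 306*O(4)) = (33820 + 7389)/(-1870 + 306*(-⅖ + 1/4)) = 41209/(-1870 + 306*(-⅖ + ¼)) = 41209/(-1870 + 306*(-3/20)) = 41209/(-1870 - 459/10) = 41209/(-19159/10) = 41209*(-10/19159) = -8410/391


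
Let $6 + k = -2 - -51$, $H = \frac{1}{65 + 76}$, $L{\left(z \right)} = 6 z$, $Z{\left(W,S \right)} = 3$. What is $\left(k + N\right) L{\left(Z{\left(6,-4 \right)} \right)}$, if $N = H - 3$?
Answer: $\frac{33846}{47} \approx 720.13$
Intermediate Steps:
$H = \frac{1}{141} \approx 0.0070922$
$k = 43$ ($k = -6 - -49 = -6 + \left(-2 + 51\right) = -6 + 49 = 43$)
$N = - \frac{422}{141}$ ($N = \frac{1}{141} - 3 = - \frac{422}{141} \approx -2.9929$)
$\left(k + N\right) L{\left(Z{\left(6,-4 \right)} \right)} = \left(43 - \frac{422}{141}\right) 6 \cdot 3 = \frac{5641}{141} \cdot 18 = \frac{33846}{47}$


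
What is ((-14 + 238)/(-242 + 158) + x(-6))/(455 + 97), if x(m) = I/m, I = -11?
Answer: -5/3312 ≈ -0.0015097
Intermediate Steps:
x(m) = -11/m
((-14 + 238)/(-242 + 158) + x(-6))/(455 + 97) = ((-14 + 238)/(-242 + 158) - 11/(-6))/(455 + 97) = (224/(-84) - 11*(-1/6))/552 = (224*(-1/84) + 11/6)*(1/552) = (-8/3 + 11/6)*(1/552) = -5/6*1/552 = -5/3312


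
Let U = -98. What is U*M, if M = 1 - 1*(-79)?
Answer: -7840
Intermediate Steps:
M = 80 (M = 1 + 79 = 80)
U*M = -98*80 = -7840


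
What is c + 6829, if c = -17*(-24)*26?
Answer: 17437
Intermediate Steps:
c = 10608 (c = 408*26 = 10608)
c + 6829 = 10608 + 6829 = 17437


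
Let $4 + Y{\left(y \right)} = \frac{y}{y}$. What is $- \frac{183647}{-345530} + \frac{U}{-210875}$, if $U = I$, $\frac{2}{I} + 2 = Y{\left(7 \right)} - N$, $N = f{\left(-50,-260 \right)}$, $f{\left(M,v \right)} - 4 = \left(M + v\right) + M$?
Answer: $\frac{2718604452763}{5115027440250} \approx 0.53149$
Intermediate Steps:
$f{\left(M,v \right)} = 4 + v + 2 M$ ($f{\left(M,v \right)} = 4 + \left(\left(M + v\right) + M\right) = 4 + \left(v + 2 M\right) = 4 + v + 2 M$)
$N = -356$ ($N = 4 - 260 + 2 \left(-50\right) = 4 - 260 - 100 = -356$)
$Y{\left(y \right)} = -3$ ($Y{\left(y \right)} = -4 + \frac{y}{y} = -4 + 1 = -3$)
$I = \frac{2}{351}$ ($I = \frac{2}{-2 - -353} = \frac{2}{-2 + \left(-3 + 356\right)} = \frac{2}{-2 + 353} = \frac{2}{351} \approx 0.005698$)
$U = \frac{2}{351} \approx 0.005698$
$- \frac{183647}{-345530} + \frac{U}{-210875} = - \frac{183647}{-345530} + \frac{2}{351 \left(-210875\right)} = \left(-183647\right) \left(- \frac{1}{345530}\right) + \frac{2}{351} \left(- \frac{1}{210875}\right) = \frac{183647}{345530} - \frac{2}{74017125} = \frac{2718604452763}{5115027440250}$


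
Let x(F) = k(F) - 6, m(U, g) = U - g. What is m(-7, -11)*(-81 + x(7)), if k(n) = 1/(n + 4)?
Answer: -3824/11 ≈ -347.64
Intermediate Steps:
k(n) = 1/(4 + n)
x(F) = -6 + 1/(4 + F) (x(F) = 1/(4 + F) - 6 = -6 + 1/(4 + F))
m(-7, -11)*(-81 + x(7)) = (-7 - 1*(-11))*(-81 + (-23 - 6*7)/(4 + 7)) = (-7 + 11)*(-81 + (-23 - 42)/11) = 4*(-81 + (1/11)*(-65)) = 4*(-81 - 65/11) = 4*(-956/11) = -3824/11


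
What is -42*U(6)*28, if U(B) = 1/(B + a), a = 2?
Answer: -147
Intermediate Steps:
U(B) = 1/(2 + B) (U(B) = 1/(B + 2) = 1/(2 + B))
-42*U(6)*28 = -42/(2 + 6)*28 = -42/8*28 = -42*⅛*28 = -21/4*28 = -147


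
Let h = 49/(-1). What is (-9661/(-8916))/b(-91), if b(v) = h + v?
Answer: -9661/1248240 ≈ -0.0077397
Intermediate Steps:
h = -49 (h = 49*(-1) = -49)
b(v) = -49 + v
(-9661/(-8916))/b(-91) = (-9661/(-8916))/(-49 - 91) = -9661*(-1/8916)/(-140) = (9661/8916)*(-1/140) = -9661/1248240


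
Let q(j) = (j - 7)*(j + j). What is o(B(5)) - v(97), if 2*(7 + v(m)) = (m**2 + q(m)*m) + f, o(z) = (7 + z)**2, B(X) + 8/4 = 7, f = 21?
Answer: -851374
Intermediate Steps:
B(X) = 5 (B(X) = -2 + 7 = 5)
q(j) = 2*j*(-7 + j) (q(j) = (-7 + j)*(2*j) = 2*j*(-7 + j))
v(m) = 7/2 + m**2/2 + m**2*(-7 + m) (v(m) = -7 + ((m**2 + (2*m*(-7 + m))*m) + 21)/2 = -7 + ((m**2 + 2*m**2*(-7 + m)) + 21)/2 = -7 + (21 + m**2 + 2*m**2*(-7 + m))/2 = -7 + (21/2 + m**2/2 + m**2*(-7 + m)) = 7/2 + m**2/2 + m**2*(-7 + m))
o(B(5)) - v(97) = (7 + 5)**2 - (7/2 + 97**3 - 13/2*97**2) = 12**2 - (7/2 + 912673 - 13/2*9409) = 144 - (7/2 + 912673 - 122317/2) = 144 - 1*851518 = 144 - 851518 = -851374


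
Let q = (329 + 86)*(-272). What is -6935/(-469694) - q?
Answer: 53019065655/469694 ≈ 1.1288e+5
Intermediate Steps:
q = -112880 (q = 415*(-272) = -112880)
-6935/(-469694) - q = -6935/(-469694) - 1*(-112880) = -6935*(-1/469694) + 112880 = 6935/469694 + 112880 = 53019065655/469694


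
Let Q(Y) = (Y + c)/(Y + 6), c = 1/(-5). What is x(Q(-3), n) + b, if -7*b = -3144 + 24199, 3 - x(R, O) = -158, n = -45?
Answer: -19928/7 ≈ -2846.9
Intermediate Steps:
c = -1/5 ≈ -0.20000
Q(Y) = (-1/5 + Y)/(6 + Y) (Q(Y) = (Y - 1/5)/(Y + 6) = (-1/5 + Y)/(6 + Y))
x(R, O) = 161 (x(R, O) = 3 - 1*(-158) = 3 + 158 = 161)
b = -21055/7 (b = -(-3144 + 24199)/7 = -1/7*21055 = -21055/7 ≈ -3007.9)
x(Q(-3), n) + b = 161 - 21055/7 = -19928/7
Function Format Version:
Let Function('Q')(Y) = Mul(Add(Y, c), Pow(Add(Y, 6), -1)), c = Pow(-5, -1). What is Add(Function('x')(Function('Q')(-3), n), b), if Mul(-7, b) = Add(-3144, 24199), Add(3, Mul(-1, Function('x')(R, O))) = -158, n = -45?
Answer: Rational(-19928, 7) ≈ -2846.9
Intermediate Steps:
c = Rational(-1, 5) ≈ -0.20000
Function('Q')(Y) = Mul(Pow(Add(6, Y), -1), Add(Rational(-1, 5), Y)) (Function('Q')(Y) = Mul(Add(Y, Rational(-1, 5)), Pow(Add(Y, 6), -1)) = Mul(Add(Rational(-1, 5), Y), Pow(Add(6, Y), -1)) = Mul(Pow(Add(6, Y), -1), Add(Rational(-1, 5), Y)))
Function('x')(R, O) = 161 (Function('x')(R, O) = Add(3, Mul(-1, -158)) = Add(3, 158) = 161)
b = Rational(-21055, 7) (b = Mul(Rational(-1, 7), Add(-3144, 24199)) = Mul(Rational(-1, 7), 21055) = Rational(-21055, 7) ≈ -3007.9)
Add(Function('x')(Function('Q')(-3), n), b) = Add(161, Rational(-21055, 7)) = Rational(-19928, 7)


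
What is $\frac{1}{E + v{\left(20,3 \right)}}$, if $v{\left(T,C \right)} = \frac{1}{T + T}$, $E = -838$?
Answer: $- \frac{40}{33519} \approx -0.0011934$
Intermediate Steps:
$v{\left(T,C \right)} = \frac{1}{2 T}$
$\frac{1}{E + v{\left(20,3 \right)}} = \frac{1}{-838 + \frac{1}{2 \cdot 20}} = \frac{1}{-838 + \frac{1}{2} \cdot \frac{1}{20}} = \frac{1}{-838 + \frac{1}{40}} = \frac{1}{- \frac{33519}{40}} = - \frac{40}{33519}$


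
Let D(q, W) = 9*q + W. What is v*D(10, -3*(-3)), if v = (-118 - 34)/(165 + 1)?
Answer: -7524/83 ≈ -90.651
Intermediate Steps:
D(q, W) = W + 9*q
v = -76/83 (v = -152/166 = -152*1/166 = -76/83 ≈ -0.91566)
v*D(10, -3*(-3)) = -76*(-3*(-3) + 9*10)/83 = -76*(9 + 90)/83 = -76/83*99 = -7524/83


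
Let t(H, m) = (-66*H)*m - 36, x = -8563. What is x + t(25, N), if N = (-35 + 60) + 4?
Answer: -56449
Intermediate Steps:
N = 29 (N = 25 + 4 = 29)
t(H, m) = -36 - 66*H*m (t(H, m) = -66*H*m - 36 = -36 - 66*H*m)
x + t(25, N) = -8563 + (-36 - 66*25*29) = -8563 + (-36 - 47850) = -8563 - 47886 = -56449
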